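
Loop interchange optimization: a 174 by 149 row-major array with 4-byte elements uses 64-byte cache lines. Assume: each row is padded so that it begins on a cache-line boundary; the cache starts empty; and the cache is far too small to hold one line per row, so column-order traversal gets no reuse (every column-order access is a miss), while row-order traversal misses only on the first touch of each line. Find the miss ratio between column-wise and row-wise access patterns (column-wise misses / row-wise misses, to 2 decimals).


Each row occupies 149 * 4 = 596 bytes and starts on a line boundary, so it spans ceil(596 / 64) = 10 cache lines.
Row-major traversal misses (one per line touched): 174 * ceil(149 * 4 / 64) = 1740
Column-major traversal misses (no reuse, every access misses): 174 * 149 = 25926
Ratio = 25926 / 1740 = 14.9

14.9


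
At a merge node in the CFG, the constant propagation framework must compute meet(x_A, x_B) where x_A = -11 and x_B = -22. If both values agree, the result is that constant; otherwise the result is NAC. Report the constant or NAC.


Meet operation: if both paths give the same constant, result is that constant; if they differ, result is NAC (not-a-constant).
Path A: -11, Path B: -22 -> differ
Result: not-a-constant -> NAC

NAC


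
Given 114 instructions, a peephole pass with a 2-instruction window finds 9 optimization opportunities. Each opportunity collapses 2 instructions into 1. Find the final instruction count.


Each match removes 1 instructions.
Total removed = 9 * 1 = 9
Remaining = 114 - 9 = 105

105


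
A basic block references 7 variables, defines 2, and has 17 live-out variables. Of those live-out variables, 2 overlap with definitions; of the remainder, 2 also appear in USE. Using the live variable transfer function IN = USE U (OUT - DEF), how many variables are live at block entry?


OUT - DEF: 17 - 2 = 15
|IN| = |USE| + |OUT - DEF| - |USE ∩ (OUT - DEF)| = 7 + 15 - 2 = 20

20


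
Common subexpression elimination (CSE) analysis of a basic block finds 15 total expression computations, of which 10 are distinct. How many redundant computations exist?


CSE count = total expressions - unique expressions
= 15 - 10 = 5

5


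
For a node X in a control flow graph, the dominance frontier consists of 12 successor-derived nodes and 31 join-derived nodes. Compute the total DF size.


DF(X) = direct successor contributions + join point contributions
= 12 + 31 = 43

43


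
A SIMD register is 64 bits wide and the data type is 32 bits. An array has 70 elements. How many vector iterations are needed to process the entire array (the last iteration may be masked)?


Width = 64 / 32 = 2 elements per vector op
Iterations = ceil(70 / 2) = 35

35


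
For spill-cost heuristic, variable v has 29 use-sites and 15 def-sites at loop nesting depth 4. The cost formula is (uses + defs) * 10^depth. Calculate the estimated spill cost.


uses + defs = 29 + 15 = 44
10^4 = 10000
Spill cost = 44 * 10000 = 440000

440000


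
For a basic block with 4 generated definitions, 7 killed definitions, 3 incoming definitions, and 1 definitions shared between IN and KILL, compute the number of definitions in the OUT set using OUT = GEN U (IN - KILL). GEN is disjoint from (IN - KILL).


IN - KILL: 3 - 1 = 2 surviving definitions
OUT = GEN + surviving = 4 + 2 = 6

6


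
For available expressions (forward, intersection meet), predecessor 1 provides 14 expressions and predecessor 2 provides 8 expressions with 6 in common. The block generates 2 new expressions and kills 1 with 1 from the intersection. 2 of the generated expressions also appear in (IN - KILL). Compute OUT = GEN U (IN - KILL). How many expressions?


IN = intersection of predecessors = 6
IN - KILL = 6 - 1 = 5
|OUT| = |GEN| + |IN - KILL| - |GEN ∩ (IN - KILL)| = 2 + 5 - 2 = 5

5


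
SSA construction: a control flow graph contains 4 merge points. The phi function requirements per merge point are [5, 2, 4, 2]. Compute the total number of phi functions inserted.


Total phi functions = sum of phi functions at each join node
= 5 + 2 + 4 + 2 = 13

13


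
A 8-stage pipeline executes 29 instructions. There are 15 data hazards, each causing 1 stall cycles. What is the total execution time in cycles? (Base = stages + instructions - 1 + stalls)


Base cycles = 8 + 29 - 1 = 36
Total stalls = 15 * 1 = 15
Total = 36 + 15 = 51

51


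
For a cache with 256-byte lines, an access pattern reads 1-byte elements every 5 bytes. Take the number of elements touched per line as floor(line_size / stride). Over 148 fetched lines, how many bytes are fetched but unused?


Elements per line = floor(256 / 5) = 51
Bytes used per line = 51 * 1 = 51
Wasted per line = 256 - 51 = 205
Total wasted = 205 * 148 = 30340

30340


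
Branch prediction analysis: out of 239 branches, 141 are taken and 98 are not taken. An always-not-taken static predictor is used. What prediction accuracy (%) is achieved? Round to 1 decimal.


Predictor: always-not-taken
Correct predictions = 98
Accuracy = 98 / 239 * 100 = 41.0%

41.0


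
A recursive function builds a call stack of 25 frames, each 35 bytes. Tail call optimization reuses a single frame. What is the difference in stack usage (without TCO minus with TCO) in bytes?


Without TCO: 25 * 35 = 875 bytes
With TCO: reuse 1 frame = 35 bytes
Savings = 875 - 35 = 840

840


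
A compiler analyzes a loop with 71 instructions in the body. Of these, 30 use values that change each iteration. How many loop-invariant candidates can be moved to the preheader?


Invariant candidates = total - loop-dependent
= 71 - 30 = 41

41


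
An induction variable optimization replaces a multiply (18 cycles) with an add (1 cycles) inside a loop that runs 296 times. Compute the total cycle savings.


Per-iteration saving = 18 - 1 = 17
Total saved = 296 * 17 = 5032

5032


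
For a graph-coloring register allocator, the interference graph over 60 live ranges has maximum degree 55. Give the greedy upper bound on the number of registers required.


Greedy coloring never needs more than (max_degree + 1) colors: when coloring a vertex, at most max_degree neighbors are already colored.
Upper bound = 55 + 1 = 56

56


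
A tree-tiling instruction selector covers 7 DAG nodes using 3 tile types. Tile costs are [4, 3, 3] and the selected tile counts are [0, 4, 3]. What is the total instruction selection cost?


Total cost = sum(count_i * cost_i)
= 0*4 + 4*3 + 3*3
= 21

21


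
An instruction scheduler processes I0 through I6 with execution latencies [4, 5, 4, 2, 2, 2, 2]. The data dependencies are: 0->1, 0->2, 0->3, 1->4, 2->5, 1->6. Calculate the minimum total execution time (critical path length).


Compute longest path through dependency graph: dist(Ik) = max over predecessors of dist + latency(Ik).
dist(I0) = latency 4 = 4
dist(I1) = dist(I0) + 5 = 4 + 5 = 9
dist(I2) = dist(I0) + 4 = 4 + 4 = 8
dist(I3) = dist(I0) + 2 = 4 + 2 = 6
dist(I4) = dist(I1) + 2 = 9 + 2 = 11
dist(I5) = dist(I2) + 2 = 8 + 2 = 10
dist(I6) = dist(I1) + 2 = 9 + 2 = 11
Critical path = max dist = 11

11


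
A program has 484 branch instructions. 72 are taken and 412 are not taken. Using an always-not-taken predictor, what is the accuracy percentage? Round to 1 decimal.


Predictor: always-not-taken
Correct predictions = 412
Accuracy = 412 / 484 * 100 = 85.1%

85.1


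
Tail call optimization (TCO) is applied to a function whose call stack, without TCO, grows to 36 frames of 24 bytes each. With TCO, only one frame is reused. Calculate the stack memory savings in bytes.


Without TCO: 36 * 24 = 864 bytes
With TCO: reuse 1 frame = 24 bytes
Savings = 864 - 24 = 840

840


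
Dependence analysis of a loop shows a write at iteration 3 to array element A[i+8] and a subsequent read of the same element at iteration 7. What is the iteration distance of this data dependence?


Distance = read iteration - write iteration
= 7 - 3 = 4

4


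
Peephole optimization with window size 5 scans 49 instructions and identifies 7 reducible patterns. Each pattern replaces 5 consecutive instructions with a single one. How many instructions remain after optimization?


Each match removes 4 instructions.
Total removed = 7 * 4 = 28
Remaining = 49 - 28 = 21

21


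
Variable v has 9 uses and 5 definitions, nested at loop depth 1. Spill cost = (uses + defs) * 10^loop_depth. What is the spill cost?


uses + defs = 9 + 5 = 14
10^1 = 10
Spill cost = 14 * 10 = 140

140


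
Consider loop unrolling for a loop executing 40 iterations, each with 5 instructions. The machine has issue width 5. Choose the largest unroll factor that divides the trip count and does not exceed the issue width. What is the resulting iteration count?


Largest divisor of 40 <= 5 is 5
New iterations = 40 / 5 = 8

8


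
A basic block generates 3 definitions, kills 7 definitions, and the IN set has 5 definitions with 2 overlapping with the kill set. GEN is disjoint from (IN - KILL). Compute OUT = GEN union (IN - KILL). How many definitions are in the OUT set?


IN - KILL: 5 - 2 = 3 surviving definitions
OUT = GEN + surviving = 3 + 3 = 6

6


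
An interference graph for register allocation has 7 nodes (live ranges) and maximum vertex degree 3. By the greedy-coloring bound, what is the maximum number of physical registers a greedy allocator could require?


Greedy coloring never needs more than (max_degree + 1) colors: when coloring a vertex, at most max_degree neighbors are already colored.
Upper bound = 3 + 1 = 4

4


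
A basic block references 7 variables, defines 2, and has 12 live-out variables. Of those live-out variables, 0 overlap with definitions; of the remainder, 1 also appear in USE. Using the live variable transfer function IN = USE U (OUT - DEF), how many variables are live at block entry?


OUT - DEF: 12 - 0 = 12
|IN| = |USE| + |OUT - DEF| - |USE ∩ (OUT - DEF)| = 7 + 12 - 1 = 18

18


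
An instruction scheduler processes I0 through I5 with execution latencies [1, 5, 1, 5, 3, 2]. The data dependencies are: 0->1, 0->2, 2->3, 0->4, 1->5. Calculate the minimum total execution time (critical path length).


Compute longest path through dependency graph: dist(Ik) = max over predecessors of dist + latency(Ik).
dist(I0) = latency 1 = 1
dist(I1) = dist(I0) + 5 = 1 + 5 = 6
dist(I2) = dist(I0) + 1 = 1 + 1 = 2
dist(I3) = dist(I2) + 5 = 2 + 5 = 7
dist(I4) = dist(I0) + 3 = 1 + 3 = 4
dist(I5) = dist(I1) + 2 = 6 + 2 = 8
Critical path = max dist = 8

8


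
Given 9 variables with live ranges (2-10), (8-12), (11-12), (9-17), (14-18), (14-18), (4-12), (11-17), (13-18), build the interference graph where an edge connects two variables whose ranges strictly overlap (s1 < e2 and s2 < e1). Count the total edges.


Check all pairs for overlapping intervals.
Two intervals (s1,e1) and (s2,e2) overlap if s1 < e2 and s2 < e1.
v0 (2-10) vs v1..v8: overlaps v1, v3, v6 -> 3
v1 (8-12) vs v2..v8: overlaps v2, v3, v6, v7 -> 4
v2 (11-12) vs v3..v8: overlaps v3, v6, v7 -> 3
v3 (9-17) vs v4..v8: overlaps v4, v5, v6, v7, v8 -> 5
v4 (14-18) vs v5..v8: overlaps v5, v7, v8 -> 3
v5 (14-18) vs v6..v8: overlaps v7, v8 -> 2
v6 (4-12) vs v7..v8: overlaps v7 -> 1
v7 (11-17) vs v8: overlaps v8 -> 1
Total overlapping pairs = 3 + 4 + 3 + 5 + 3 + 2 + 1 + 1 = 22

22


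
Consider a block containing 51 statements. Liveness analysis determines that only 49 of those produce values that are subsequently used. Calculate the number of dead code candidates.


Dead code = total statements - live definitions
= 51 - 49 = 2

2


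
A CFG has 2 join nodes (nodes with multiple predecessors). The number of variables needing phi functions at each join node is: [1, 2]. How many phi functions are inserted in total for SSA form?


Total phi functions = sum of phi functions at each join node
= 1 + 2 = 3

3


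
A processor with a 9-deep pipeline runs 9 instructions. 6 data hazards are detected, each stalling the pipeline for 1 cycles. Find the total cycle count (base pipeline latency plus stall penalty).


Base cycles = 9 + 9 - 1 = 17
Total stalls = 6 * 1 = 6
Total = 17 + 6 = 23

23


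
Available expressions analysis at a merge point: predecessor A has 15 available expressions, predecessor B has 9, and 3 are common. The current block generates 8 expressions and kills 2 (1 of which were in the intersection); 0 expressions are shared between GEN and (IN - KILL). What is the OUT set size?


IN = intersection of predecessors = 3
IN - KILL = 3 - 1 = 2
|OUT| = |GEN| + |IN - KILL| - |GEN ∩ (IN - KILL)| = 8 + 2 - 0 = 10

10


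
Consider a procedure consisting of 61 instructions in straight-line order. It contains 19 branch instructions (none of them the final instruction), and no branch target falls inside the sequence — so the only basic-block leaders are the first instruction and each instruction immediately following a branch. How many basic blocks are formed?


With no in-sequence branch targets, the leaders are the first instruction plus the instruction after each branch.
Number of basic blocks = branches + 1
= 19 + 1 = 20

20


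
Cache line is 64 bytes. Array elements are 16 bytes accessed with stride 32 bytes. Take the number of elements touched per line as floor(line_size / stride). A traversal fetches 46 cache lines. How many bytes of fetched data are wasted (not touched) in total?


Elements per line = floor(64 / 32) = 2
Bytes used per line = 2 * 16 = 32
Wasted per line = 64 - 32 = 32
Total wasted = 32 * 46 = 1472

1472


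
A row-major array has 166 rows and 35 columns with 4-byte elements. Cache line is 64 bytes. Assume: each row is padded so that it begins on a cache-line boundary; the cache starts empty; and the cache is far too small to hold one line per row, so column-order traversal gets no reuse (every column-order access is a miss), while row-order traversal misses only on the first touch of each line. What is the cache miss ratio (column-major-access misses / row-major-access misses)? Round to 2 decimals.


Each row occupies 35 * 4 = 140 bytes and starts on a line boundary, so it spans ceil(140 / 64) = 3 cache lines.
Row-major traversal misses (one per line touched): 166 * ceil(35 * 4 / 64) = 498
Column-major traversal misses (no reuse, every access misses): 166 * 35 = 5810
Ratio = 5810 / 498 = 11.67

11.67


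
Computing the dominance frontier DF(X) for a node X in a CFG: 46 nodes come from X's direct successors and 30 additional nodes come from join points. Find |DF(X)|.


DF(X) = direct successor contributions + join point contributions
= 46 + 30 = 76

76


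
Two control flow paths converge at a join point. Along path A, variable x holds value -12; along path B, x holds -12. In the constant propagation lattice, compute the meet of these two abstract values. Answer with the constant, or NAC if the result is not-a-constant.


Meet operation: if both paths give the same constant, result is that constant; if they differ, result is NAC (not-a-constant).
Path A: -12, Path B: -12 -> equal
Result: constant -> -12

-12


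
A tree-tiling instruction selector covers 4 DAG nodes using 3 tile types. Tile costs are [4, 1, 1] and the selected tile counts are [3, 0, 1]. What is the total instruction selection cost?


Total cost = sum(count_i * cost_i)
= 3*4 + 0*1 + 1*1
= 13

13


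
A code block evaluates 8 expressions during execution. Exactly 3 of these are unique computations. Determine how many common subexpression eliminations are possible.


CSE count = total expressions - unique expressions
= 8 - 3 = 5

5


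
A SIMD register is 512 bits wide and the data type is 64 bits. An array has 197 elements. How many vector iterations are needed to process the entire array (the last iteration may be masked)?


Width = 512 / 64 = 8 elements per vector op
Iterations = ceil(197 / 8) = 25

25


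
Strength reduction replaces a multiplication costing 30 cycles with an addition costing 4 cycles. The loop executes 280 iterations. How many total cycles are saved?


Per-iteration saving = 30 - 4 = 26
Total saved = 280 * 26 = 7280

7280


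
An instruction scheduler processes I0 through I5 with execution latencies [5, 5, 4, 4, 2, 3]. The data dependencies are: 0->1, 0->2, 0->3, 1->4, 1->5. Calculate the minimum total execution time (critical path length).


Compute longest path through dependency graph: dist(Ik) = max over predecessors of dist + latency(Ik).
dist(I0) = latency 5 = 5
dist(I1) = dist(I0) + 5 = 5 + 5 = 10
dist(I2) = dist(I0) + 4 = 5 + 4 = 9
dist(I3) = dist(I0) + 4 = 5 + 4 = 9
dist(I4) = dist(I1) + 2 = 10 + 2 = 12
dist(I5) = dist(I1) + 3 = 10 + 3 = 13
Critical path = max dist = 13

13


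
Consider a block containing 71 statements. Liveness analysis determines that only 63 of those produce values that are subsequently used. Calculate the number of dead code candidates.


Dead code = total statements - live definitions
= 71 - 63 = 8

8


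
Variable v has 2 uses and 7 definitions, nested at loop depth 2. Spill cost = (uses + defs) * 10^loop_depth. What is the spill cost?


uses + defs = 2 + 7 = 9
10^2 = 100
Spill cost = 9 * 100 = 900

900


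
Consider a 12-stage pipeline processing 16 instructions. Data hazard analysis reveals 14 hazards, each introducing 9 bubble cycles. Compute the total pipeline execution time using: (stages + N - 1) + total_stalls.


Base cycles = 12 + 16 - 1 = 27
Total stalls = 14 * 9 = 126
Total = 27 + 126 = 153

153


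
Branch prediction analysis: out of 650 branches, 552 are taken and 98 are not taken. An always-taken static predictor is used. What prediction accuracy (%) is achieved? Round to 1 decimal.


Predictor: always-taken
Correct predictions = 552
Accuracy = 552 / 650 * 100 = 84.9%

84.9


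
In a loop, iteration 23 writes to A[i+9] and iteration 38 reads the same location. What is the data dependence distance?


Distance = read iteration - write iteration
= 38 - 23 = 15

15


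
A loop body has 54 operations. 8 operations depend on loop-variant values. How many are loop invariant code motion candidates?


Invariant candidates = total - loop-dependent
= 54 - 8 = 46

46


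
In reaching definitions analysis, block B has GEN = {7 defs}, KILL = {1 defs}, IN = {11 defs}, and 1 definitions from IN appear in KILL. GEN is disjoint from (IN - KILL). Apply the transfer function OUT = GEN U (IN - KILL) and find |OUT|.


IN - KILL: 11 - 1 = 10 surviving definitions
OUT = GEN + surviving = 7 + 10 = 17

17


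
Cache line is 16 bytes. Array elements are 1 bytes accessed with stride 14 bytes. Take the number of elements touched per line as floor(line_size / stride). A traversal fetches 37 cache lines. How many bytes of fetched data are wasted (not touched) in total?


Elements per line = floor(16 / 14) = 1
Bytes used per line = 1 * 1 = 1
Wasted per line = 16 - 1 = 15
Total wasted = 15 * 37 = 555

555


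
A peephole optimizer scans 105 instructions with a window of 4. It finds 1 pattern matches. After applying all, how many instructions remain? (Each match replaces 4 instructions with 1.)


Each match removes 3 instructions.
Total removed = 1 * 3 = 3
Remaining = 105 - 3 = 102

102


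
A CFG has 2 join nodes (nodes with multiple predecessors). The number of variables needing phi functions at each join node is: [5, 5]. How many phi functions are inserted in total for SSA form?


Total phi functions = sum of phi functions at each join node
= 5 + 5 = 10

10


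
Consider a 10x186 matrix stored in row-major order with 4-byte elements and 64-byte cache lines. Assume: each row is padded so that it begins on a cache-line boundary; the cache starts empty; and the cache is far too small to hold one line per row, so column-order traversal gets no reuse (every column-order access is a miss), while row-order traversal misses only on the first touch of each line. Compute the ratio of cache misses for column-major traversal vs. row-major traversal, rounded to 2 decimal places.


Each row occupies 186 * 4 = 744 bytes and starts on a line boundary, so it spans ceil(744 / 64) = 12 cache lines.
Row-major traversal misses (one per line touched): 10 * ceil(186 * 4 / 64) = 120
Column-major traversal misses (no reuse, every access misses): 10 * 186 = 1860
Ratio = 1860 / 120 = 15.5

15.5


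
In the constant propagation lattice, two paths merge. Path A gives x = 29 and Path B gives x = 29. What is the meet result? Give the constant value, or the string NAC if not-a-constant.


Meet operation: if both paths give the same constant, result is that constant; if they differ, result is NAC (not-a-constant).
Path A: 29, Path B: 29 -> equal
Result: constant -> 29

29


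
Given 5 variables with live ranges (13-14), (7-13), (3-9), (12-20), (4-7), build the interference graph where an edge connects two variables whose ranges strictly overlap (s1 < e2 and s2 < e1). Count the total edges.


Check all pairs for overlapping intervals.
Two intervals (s1,e1) and (s2,e2) overlap if s1 < e2 and s2 < e1.
v0 (13-14) vs v1..v4: overlaps v3 -> 1
v1 (7-13) vs v2..v4: overlaps v2, v3 -> 2
v2 (3-9) vs v3..v4: overlaps v4 -> 1
v3 (12-20) vs v4: overlaps none -> 0
Total overlapping pairs = 1 + 2 + 1 + 0 = 4

4


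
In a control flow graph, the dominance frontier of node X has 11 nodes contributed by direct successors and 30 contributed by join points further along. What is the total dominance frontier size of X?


DF(X) = direct successor contributions + join point contributions
= 11 + 30 = 41

41


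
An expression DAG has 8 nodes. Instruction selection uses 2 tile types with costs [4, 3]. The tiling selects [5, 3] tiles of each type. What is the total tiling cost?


Total cost = sum(count_i * cost_i)
= 5*4 + 3*3
= 29

29


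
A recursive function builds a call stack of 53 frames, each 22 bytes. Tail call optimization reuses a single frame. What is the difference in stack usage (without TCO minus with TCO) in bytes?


Without TCO: 53 * 22 = 1166 bytes
With TCO: reuse 1 frame = 22 bytes
Savings = 1166 - 22 = 1144

1144


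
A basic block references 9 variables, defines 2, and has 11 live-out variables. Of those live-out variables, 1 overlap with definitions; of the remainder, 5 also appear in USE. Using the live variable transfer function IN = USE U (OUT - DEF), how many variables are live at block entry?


OUT - DEF: 11 - 1 = 10
|IN| = |USE| + |OUT - DEF| - |USE ∩ (OUT - DEF)| = 9 + 10 - 5 = 14

14


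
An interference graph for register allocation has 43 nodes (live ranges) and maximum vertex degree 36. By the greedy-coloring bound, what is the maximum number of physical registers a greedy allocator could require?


Greedy coloring never needs more than (max_degree + 1) colors: when coloring a vertex, at most max_degree neighbors are already colored.
Upper bound = 36 + 1 = 37

37


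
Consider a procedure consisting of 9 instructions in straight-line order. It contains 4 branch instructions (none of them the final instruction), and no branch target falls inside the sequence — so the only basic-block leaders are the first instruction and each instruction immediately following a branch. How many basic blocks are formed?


With no in-sequence branch targets, the leaders are the first instruction plus the instruction after each branch.
Number of basic blocks = branches + 1
= 4 + 1 = 5

5


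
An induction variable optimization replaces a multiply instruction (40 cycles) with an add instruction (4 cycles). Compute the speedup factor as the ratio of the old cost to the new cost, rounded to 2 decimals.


Ratio = mult_cost / add_cost = 40 / 4 = 10.0

10.0


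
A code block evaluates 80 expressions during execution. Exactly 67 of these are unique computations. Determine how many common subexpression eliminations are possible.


CSE count = total expressions - unique expressions
= 80 - 67 = 13

13


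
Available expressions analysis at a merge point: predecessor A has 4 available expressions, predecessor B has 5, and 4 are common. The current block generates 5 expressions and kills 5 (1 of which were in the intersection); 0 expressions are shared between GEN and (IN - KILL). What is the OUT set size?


IN = intersection of predecessors = 4
IN - KILL = 4 - 1 = 3
|OUT| = |GEN| + |IN - KILL| - |GEN ∩ (IN - KILL)| = 5 + 3 - 0 = 8

8


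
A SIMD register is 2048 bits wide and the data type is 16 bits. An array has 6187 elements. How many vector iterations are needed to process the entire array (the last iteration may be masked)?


Width = 2048 / 16 = 128 elements per vector op
Iterations = ceil(6187 / 128) = 49

49


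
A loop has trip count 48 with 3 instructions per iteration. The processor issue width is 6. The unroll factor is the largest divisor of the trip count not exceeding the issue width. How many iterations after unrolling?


Largest divisor of 48 <= 6 is 6
New iterations = 48 / 6 = 8

8


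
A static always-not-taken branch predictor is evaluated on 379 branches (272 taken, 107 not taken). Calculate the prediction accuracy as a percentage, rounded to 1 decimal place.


Predictor: always-not-taken
Correct predictions = 107
Accuracy = 107 / 379 * 100 = 28.2%

28.2


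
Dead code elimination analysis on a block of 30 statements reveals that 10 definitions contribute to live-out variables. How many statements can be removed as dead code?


Dead code = total statements - live definitions
= 30 - 10 = 20

20


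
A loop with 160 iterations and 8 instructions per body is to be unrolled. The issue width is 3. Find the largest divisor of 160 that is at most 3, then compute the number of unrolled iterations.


Largest divisor of 160 <= 3 is 2
New iterations = 160 / 2 = 80

80


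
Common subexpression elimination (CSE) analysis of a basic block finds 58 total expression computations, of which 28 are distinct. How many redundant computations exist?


CSE count = total expressions - unique expressions
= 58 - 28 = 30

30


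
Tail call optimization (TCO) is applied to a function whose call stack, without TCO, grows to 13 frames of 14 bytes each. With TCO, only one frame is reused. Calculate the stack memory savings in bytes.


Without TCO: 13 * 14 = 182 bytes
With TCO: reuse 1 frame = 14 bytes
Savings = 182 - 14 = 168

168


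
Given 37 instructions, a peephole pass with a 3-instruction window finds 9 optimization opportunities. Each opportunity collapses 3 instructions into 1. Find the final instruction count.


Each match removes 2 instructions.
Total removed = 9 * 2 = 18
Remaining = 37 - 18 = 19

19


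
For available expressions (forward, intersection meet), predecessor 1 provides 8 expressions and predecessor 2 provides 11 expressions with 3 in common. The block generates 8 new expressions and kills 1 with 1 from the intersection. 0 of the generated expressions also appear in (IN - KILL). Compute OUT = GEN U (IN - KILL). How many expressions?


IN = intersection of predecessors = 3
IN - KILL = 3 - 1 = 2
|OUT| = |GEN| + |IN - KILL| - |GEN ∩ (IN - KILL)| = 8 + 2 - 0 = 10

10


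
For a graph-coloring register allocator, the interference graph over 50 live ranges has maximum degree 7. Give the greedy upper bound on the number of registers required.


Greedy coloring never needs more than (max_degree + 1) colors: when coloring a vertex, at most max_degree neighbors are already colored.
Upper bound = 7 + 1 = 8

8


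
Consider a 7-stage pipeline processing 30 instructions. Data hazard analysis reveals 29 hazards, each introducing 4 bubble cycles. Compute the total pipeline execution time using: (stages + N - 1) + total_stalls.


Base cycles = 7 + 30 - 1 = 36
Total stalls = 29 * 4 = 116
Total = 36 + 116 = 152

152


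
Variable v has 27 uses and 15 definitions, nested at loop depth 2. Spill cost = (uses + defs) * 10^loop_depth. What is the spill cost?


uses + defs = 27 + 15 = 42
10^2 = 100
Spill cost = 42 * 100 = 4200

4200


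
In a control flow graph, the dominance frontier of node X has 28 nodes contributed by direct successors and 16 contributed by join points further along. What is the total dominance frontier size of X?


DF(X) = direct successor contributions + join point contributions
= 28 + 16 = 44

44


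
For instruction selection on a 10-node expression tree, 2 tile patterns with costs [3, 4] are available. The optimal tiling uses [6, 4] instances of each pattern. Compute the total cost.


Total cost = sum(count_i * cost_i)
= 6*3 + 4*4
= 34

34


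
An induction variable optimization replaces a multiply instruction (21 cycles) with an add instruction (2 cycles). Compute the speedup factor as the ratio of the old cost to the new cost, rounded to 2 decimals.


Ratio = mult_cost / add_cost = 21 / 2 = 10.5

10.5


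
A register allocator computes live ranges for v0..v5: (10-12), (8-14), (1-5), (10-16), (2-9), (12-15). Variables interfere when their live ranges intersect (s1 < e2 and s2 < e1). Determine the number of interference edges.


Check all pairs for overlapping intervals.
Two intervals (s1,e1) and (s2,e2) overlap if s1 < e2 and s2 < e1.
v0 (10-12) vs v1..v5: overlaps v1, v3 -> 2
v1 (8-14) vs v2..v5: overlaps v3, v4, v5 -> 3
v2 (1-5) vs v3..v5: overlaps v4 -> 1
v3 (10-16) vs v4..v5: overlaps v5 -> 1
v4 (2-9) vs v5: overlaps none -> 0
Total overlapping pairs = 2 + 3 + 1 + 1 + 0 = 7

7


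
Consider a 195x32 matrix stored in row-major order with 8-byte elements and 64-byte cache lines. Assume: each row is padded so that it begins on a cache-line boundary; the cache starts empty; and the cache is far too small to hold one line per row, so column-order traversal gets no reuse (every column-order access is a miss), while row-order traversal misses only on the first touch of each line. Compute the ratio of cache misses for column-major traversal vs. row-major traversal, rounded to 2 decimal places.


Each row occupies 32 * 8 = 256 bytes and starts on a line boundary, so it spans ceil(256 / 64) = 4 cache lines.
Row-major traversal misses (one per line touched): 195 * ceil(32 * 8 / 64) = 780
Column-major traversal misses (no reuse, every access misses): 195 * 32 = 6240
Ratio = 6240 / 780 = 8.0

8.0


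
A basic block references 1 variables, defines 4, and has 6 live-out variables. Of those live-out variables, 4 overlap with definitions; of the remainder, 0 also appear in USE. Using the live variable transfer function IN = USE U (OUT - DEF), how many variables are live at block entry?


OUT - DEF: 6 - 4 = 2
|IN| = |USE| + |OUT - DEF| - |USE ∩ (OUT - DEF)| = 1 + 2 - 0 = 3

3


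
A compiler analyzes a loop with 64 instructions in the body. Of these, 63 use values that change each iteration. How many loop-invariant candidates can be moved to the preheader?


Invariant candidates = total - loop-dependent
= 64 - 63 = 1

1


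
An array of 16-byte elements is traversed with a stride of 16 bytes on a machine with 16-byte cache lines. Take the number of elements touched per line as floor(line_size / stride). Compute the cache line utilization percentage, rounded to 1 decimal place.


Elements per cache line = floor(16 / 16) = 1
Bytes used = 1 * 16 = 16
Utilization = 16 / 16 * 100 = 100.0%

100.0


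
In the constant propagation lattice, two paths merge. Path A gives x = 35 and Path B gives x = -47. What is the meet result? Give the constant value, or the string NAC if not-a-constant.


Meet operation: if both paths give the same constant, result is that constant; if they differ, result is NAC (not-a-constant).
Path A: 35, Path B: -47 -> differ
Result: not-a-constant -> NAC

NAC


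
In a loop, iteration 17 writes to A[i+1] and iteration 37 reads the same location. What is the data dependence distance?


Distance = read iteration - write iteration
= 37 - 17 = 20

20


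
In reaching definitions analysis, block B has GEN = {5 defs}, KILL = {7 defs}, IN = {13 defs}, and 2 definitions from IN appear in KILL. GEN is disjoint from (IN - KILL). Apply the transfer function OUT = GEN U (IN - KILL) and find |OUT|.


IN - KILL: 13 - 2 = 11 surviving definitions
OUT = GEN + surviving = 5 + 11 = 16

16


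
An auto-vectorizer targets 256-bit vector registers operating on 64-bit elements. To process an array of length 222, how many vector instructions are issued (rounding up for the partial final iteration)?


Width = 256 / 64 = 4 elements per vector op
Iterations = ceil(222 / 4) = 56

56


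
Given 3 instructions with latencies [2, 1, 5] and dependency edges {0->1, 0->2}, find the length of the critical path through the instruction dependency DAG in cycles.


Compute longest path through dependency graph: dist(Ik) = max over predecessors of dist + latency(Ik).
dist(I0) = latency 2 = 2
dist(I1) = dist(I0) + 1 = 2 + 1 = 3
dist(I2) = dist(I0) + 5 = 2 + 5 = 7
Critical path = max dist = 7

7


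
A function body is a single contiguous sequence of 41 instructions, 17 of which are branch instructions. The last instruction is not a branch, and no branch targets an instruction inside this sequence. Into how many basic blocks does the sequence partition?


With no in-sequence branch targets, the leaders are the first instruction plus the instruction after each branch.
Number of basic blocks = branches + 1
= 17 + 1 = 18

18


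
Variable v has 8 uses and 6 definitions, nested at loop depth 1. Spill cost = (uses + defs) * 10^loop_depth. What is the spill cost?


uses + defs = 8 + 6 = 14
10^1 = 10
Spill cost = 14 * 10 = 140

140


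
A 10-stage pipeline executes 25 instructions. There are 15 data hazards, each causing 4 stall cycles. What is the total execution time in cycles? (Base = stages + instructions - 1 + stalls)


Base cycles = 10 + 25 - 1 = 34
Total stalls = 15 * 4 = 60
Total = 34 + 60 = 94

94


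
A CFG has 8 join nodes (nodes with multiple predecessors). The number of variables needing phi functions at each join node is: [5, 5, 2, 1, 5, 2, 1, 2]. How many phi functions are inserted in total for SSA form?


Total phi functions = sum of phi functions at each join node
= 5 + 5 + 2 + 1 + 5 + 2 + 1 + 2 = 23

23


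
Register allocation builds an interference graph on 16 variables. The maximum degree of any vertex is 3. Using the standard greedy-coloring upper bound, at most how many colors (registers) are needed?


Greedy coloring never needs more than (max_degree + 1) colors: when coloring a vertex, at most max_degree neighbors are already colored.
Upper bound = 3 + 1 = 4

4


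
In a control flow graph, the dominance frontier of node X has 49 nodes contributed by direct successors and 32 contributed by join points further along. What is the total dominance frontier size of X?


DF(X) = direct successor contributions + join point contributions
= 49 + 32 = 81

81


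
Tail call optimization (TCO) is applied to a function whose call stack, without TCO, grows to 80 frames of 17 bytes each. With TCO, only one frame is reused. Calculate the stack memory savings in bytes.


Without TCO: 80 * 17 = 1360 bytes
With TCO: reuse 1 frame = 17 bytes
Savings = 1360 - 17 = 1343

1343


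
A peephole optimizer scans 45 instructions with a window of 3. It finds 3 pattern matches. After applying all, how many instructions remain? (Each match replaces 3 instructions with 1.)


Each match removes 2 instructions.
Total removed = 3 * 2 = 6
Remaining = 45 - 6 = 39

39


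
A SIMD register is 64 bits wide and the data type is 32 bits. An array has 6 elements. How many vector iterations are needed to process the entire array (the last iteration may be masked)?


Width = 64 / 32 = 2 elements per vector op
Iterations = ceil(6 / 2) = 3

3


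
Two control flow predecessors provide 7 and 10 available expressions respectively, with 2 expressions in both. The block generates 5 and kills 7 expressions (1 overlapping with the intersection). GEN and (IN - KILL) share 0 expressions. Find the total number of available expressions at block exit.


IN = intersection of predecessors = 2
IN - KILL = 2 - 1 = 1
|OUT| = |GEN| + |IN - KILL| - |GEN ∩ (IN - KILL)| = 5 + 1 - 0 = 6

6


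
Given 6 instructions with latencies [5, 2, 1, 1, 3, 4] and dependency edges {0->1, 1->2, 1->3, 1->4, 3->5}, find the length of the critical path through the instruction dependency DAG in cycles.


Compute longest path through dependency graph: dist(Ik) = max over predecessors of dist + latency(Ik).
dist(I0) = latency 5 = 5
dist(I1) = dist(I0) + 2 = 5 + 2 = 7
dist(I2) = dist(I1) + 1 = 7 + 1 = 8
dist(I3) = dist(I1) + 1 = 7 + 1 = 8
dist(I4) = dist(I1) + 3 = 7 + 3 = 10
dist(I5) = dist(I3) + 4 = 8 + 4 = 12
Critical path = max dist = 12

12


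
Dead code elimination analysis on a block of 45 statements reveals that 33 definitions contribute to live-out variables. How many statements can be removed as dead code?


Dead code = total statements - live definitions
= 45 - 33 = 12

12


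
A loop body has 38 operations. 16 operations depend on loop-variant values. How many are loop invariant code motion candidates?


Invariant candidates = total - loop-dependent
= 38 - 16 = 22

22


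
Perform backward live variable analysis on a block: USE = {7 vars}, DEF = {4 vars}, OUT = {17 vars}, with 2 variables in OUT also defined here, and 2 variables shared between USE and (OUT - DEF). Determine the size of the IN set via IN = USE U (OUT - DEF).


OUT - DEF: 17 - 2 = 15
|IN| = |USE| + |OUT - DEF| - |USE ∩ (OUT - DEF)| = 7 + 15 - 2 = 20

20


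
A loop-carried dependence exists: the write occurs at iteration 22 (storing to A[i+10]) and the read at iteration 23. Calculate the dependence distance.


Distance = read iteration - write iteration
= 23 - 22 = 1

1


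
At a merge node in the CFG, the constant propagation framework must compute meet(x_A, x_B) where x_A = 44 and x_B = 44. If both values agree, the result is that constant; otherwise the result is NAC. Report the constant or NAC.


Meet operation: if both paths give the same constant, result is that constant; if they differ, result is NAC (not-a-constant).
Path A: 44, Path B: 44 -> equal
Result: constant -> 44

44


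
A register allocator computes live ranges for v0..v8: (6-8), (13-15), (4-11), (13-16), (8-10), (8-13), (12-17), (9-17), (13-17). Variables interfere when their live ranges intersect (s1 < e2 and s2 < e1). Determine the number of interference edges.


Check all pairs for overlapping intervals.
Two intervals (s1,e1) and (s2,e2) overlap if s1 < e2 and s2 < e1.
v0 (6-8) vs v1..v8: overlaps v2 -> 1
v1 (13-15) vs v2..v8: overlaps v3, v6, v7, v8 -> 4
v2 (4-11) vs v3..v8: overlaps v4, v5, v7 -> 3
v3 (13-16) vs v4..v8: overlaps v6, v7, v8 -> 3
v4 (8-10) vs v5..v8: overlaps v5, v7 -> 2
v5 (8-13) vs v6..v8: overlaps v6, v7 -> 2
v6 (12-17) vs v7..v8: overlaps v7, v8 -> 2
v7 (9-17) vs v8: overlaps v8 -> 1
Total overlapping pairs = 1 + 4 + 3 + 3 + 2 + 2 + 2 + 1 = 18

18


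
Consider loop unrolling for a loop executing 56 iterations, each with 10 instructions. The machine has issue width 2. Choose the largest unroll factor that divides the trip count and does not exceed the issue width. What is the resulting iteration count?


Largest divisor of 56 <= 2 is 2
New iterations = 56 / 2 = 28

28


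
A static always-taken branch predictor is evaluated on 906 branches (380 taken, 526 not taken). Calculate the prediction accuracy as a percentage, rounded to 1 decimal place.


Predictor: always-taken
Correct predictions = 380
Accuracy = 380 / 906 * 100 = 41.9%

41.9


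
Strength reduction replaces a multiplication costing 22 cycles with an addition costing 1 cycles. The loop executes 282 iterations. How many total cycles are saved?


Per-iteration saving = 22 - 1 = 21
Total saved = 282 * 21 = 5922

5922


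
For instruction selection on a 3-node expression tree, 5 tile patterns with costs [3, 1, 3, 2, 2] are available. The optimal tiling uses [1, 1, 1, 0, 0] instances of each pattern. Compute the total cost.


Total cost = sum(count_i * cost_i)
= 1*3 + 1*1 + 1*3 + 0*2 + 0*2
= 7

7
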